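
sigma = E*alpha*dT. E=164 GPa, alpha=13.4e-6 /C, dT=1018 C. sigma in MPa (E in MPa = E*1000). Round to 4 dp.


sigma = 164*1000 * 13.4e-6 * 1018 = 2237.1568 MPa


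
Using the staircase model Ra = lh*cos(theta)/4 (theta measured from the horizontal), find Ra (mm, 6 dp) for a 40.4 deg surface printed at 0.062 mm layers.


Ra = 0.062 * cos(40.4) / 4 = 0.011804 mm


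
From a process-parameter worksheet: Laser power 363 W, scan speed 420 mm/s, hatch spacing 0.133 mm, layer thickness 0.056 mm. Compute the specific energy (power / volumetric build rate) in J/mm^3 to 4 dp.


Build rate = 420 * 0.133 * 0.056 = 3.12816 mm^3/s
SE = 363 / 3.12816 = 116.0427 J/mm^3


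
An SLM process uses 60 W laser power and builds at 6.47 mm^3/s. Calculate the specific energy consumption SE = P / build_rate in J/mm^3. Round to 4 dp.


SE = 60 / 6.47 = 9.2736 J/mm^3


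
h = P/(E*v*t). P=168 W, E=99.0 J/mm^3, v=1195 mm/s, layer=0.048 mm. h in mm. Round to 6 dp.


h = 168 / (99.0*1195*0.048) = 0.029585 mm


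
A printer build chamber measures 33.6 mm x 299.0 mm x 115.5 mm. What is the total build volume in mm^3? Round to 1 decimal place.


V = 33.6 * 299.0 * 115.5 = 1160359.2 mm^3


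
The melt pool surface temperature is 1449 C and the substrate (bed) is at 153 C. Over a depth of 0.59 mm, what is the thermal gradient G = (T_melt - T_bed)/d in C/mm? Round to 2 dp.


G = (1449-153)/0.59 = 2196.61 C/mm


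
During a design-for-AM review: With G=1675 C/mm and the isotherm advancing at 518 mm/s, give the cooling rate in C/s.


CR = 1675 * 518 = 867650 C/s


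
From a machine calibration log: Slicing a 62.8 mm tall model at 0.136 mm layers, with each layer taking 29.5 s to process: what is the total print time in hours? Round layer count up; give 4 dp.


Layers = ceil(62.8/0.136) = 462
t = 462 * 29.5 / 3600 = 3.7858 hrs


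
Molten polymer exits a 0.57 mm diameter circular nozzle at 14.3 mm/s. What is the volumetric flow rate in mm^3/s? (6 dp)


A = pi*(0.57/2)^2 = 0.25517586 mm^2
Q = 0.25517586 * 14.3 = 3.649015 mm^3/s


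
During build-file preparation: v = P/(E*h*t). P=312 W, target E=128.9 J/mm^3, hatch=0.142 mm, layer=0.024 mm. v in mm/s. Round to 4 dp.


v = 312 / (128.9*0.142*0.024) = 710.235 mm/s


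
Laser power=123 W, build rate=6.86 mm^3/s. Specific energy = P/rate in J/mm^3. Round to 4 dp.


SE = 123 / 6.86 = 17.93 J/mm^3


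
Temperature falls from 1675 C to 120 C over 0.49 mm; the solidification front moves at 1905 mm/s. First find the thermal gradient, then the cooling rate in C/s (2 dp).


G = (1675-120)/0.49 = 3173.46938776 C/mm
CR = 3173.46938776 * 1905 = 6045459.18 C/s


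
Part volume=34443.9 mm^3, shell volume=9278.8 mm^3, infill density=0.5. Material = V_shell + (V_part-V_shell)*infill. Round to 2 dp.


V_infill = (34443.9 - 9278.8) * 0.5 = 12582.55
V_total = 9278.8 + 12582.55 = 21861.35 mm^3


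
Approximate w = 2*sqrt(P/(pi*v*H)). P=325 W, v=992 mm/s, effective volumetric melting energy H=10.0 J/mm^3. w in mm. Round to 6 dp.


w = 2*sqrt(325/(pi*992*10.0)) = 0.20424 mm


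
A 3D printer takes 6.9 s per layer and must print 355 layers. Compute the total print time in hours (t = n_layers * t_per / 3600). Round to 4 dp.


t = 355 * 6.9 / 3600 = 0.6804 hrs


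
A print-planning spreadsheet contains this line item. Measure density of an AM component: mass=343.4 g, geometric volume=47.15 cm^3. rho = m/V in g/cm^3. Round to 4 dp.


rho = 343.4 / 47.15 = 7.2831 g/cm^3


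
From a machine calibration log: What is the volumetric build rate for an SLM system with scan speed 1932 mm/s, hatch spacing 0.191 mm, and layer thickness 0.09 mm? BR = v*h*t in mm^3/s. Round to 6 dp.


Rate = 1932 * 0.191 * 0.09 = 33.21108 mm^3/s


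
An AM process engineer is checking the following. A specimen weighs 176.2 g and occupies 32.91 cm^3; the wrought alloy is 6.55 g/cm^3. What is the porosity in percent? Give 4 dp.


rho_part = 176.2 / 32.91 = 5.35399575 g/cm^3
Porosity = (1 - 5.35399575/6.55)*100 = 18.2596 %


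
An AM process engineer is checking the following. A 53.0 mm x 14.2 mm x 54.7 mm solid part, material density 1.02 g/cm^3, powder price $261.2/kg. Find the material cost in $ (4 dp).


V = 53.0 * 14.2 * 54.7 = 41167.22 mm^3 = 41.16722 cm^3
Mass = 41.16722 * 1.02 / 1000 = 0.04199056 kg
Cost = 0.04199056 * 261.2 = 10.9679 $


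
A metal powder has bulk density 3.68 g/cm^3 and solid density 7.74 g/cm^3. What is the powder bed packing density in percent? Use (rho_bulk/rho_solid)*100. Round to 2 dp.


Packing = (3.68/7.74)*100 = 47.55 %


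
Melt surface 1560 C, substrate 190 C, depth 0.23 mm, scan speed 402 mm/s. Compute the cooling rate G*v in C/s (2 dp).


G = (1560-190)/0.23 = 5956.52173913 C/mm
CR = 5956.52173913 * 402 = 2394521.74 C/s


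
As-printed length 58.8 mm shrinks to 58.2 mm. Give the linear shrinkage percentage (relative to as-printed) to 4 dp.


Shrinkage = ((58.8-58.2)/58.8)*100 = 1.0204 %


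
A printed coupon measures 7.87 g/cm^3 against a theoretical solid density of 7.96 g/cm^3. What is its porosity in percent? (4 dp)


Porosity = (1-7.87/7.96)*100 = 1.1307 %


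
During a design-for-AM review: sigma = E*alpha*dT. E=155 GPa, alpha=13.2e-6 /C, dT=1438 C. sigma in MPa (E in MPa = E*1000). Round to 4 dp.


sigma = 155*1000 * 13.2e-6 * 1438 = 2942.148 MPa


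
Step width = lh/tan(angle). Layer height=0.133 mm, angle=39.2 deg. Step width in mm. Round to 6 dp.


step = 0.133 / tan(39.2) = 0.163074 mm


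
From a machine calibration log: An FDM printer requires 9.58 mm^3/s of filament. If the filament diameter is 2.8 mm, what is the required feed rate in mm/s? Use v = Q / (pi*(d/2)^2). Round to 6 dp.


A = pi*(2.8/2)^2 = 6.157522
v = 9.58 / 6.157522 = 1.555821 mm/s


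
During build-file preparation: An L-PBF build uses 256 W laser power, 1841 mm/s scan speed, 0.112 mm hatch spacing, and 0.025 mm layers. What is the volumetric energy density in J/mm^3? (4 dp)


E = 256 / (1841*0.112*0.025) = 49.6625 J/mm^3


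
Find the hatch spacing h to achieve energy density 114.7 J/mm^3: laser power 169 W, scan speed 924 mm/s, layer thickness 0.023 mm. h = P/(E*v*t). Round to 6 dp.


h = 169 / (114.7*924*0.023) = 0.06933 mm


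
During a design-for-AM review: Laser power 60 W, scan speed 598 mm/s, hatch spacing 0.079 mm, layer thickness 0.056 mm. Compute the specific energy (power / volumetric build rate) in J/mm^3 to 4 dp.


Build rate = 598 * 0.079 * 0.056 = 2.645552 mm^3/s
SE = 60 / 2.645552 = 22.6796 J/mm^3


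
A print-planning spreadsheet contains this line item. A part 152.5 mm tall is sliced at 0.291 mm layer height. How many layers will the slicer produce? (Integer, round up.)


Layers = ceil(152.5/0.291) = 525


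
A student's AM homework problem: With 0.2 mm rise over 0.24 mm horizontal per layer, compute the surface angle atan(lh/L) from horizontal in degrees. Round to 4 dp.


angle = atan(0.2/0.24) = 39.8056 degrees


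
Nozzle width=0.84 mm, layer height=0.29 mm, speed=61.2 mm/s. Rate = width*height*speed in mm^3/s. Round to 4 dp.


Rate = 0.84 * 0.29 * 61.2 = 14.9083 mm^3/s


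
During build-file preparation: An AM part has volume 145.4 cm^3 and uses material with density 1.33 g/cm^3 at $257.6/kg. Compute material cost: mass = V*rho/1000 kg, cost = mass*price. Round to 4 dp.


Mass = 145.4*1.33/1000 = 0.193382 kg
Cost = 0.193382 * 257.6 = 49.8152 $


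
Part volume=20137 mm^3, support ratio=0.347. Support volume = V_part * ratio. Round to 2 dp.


V_support = 20137 * 0.347 = 6987.54 mm^3


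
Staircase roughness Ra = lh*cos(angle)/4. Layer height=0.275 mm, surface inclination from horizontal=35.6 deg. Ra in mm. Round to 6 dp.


Ra = 0.275 * cos(35.6) / 4 = 0.055901 mm


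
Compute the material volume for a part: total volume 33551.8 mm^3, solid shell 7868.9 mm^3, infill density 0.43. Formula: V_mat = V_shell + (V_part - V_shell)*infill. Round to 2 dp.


V_infill = (33551.8 - 7868.9) * 0.43 = 11043.65
V_total = 7868.9 + 11043.65 = 18912.55 mm^3


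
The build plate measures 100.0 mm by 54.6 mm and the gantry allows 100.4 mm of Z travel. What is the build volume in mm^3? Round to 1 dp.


V = 100.0 * 54.6 * 100.4 = 548184.0 mm^3


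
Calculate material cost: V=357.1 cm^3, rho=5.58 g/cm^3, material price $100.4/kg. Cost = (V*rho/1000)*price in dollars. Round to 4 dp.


Mass = 357.1*5.58/1000 = 1.992618 kg
Cost = 1.992618 * 100.4 = 200.0588 $


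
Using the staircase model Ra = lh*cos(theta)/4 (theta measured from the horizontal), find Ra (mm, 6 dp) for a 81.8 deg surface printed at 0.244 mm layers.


Ra = 0.244 * cos(81.8) / 4 = 0.0087 mm


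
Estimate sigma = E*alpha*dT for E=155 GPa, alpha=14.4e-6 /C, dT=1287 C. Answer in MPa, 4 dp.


sigma = 155*1000 * 14.4e-6 * 1287 = 2872.584 MPa


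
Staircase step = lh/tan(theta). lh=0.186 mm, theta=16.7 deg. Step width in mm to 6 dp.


step = 0.186 / tan(16.7) = 0.61997 mm


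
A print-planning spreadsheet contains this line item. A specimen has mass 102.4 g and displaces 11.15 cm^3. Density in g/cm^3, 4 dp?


rho = 102.4 / 11.15 = 9.1839 g/cm^3


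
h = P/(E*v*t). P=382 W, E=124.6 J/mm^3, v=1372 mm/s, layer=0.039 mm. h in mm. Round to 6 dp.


h = 382 / (124.6*1372*0.039) = 0.057296 mm


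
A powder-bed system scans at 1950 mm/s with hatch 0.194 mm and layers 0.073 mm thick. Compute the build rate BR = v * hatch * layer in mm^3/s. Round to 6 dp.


Rate = 1950 * 0.194 * 0.073 = 27.6159 mm^3/s


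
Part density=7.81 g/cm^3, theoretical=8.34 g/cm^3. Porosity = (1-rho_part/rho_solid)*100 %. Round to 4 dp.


Porosity = (1-7.81/8.34)*100 = 6.3549 %


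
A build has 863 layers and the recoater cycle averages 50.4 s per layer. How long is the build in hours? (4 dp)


t = 863 * 50.4 / 3600 = 12.082 hrs


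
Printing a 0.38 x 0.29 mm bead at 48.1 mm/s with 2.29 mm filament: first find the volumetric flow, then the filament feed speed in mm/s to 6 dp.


Q = 0.38 * 0.29 * 48.1 = 5.30062 mm^3/s
A_fil = pi*(2.29/2)^2 = 4.11870651 mm^2
v_feed = 5.30062 / 4.11870651 = 1.286962 mm/s


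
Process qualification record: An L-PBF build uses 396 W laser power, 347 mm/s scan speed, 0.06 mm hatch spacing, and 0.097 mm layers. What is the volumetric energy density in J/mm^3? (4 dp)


E = 396 / (347*0.06*0.097) = 196.0843 J/mm^3


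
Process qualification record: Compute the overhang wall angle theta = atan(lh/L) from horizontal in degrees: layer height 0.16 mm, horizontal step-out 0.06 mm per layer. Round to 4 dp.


angle = atan(0.16/0.06) = 69.444 degrees


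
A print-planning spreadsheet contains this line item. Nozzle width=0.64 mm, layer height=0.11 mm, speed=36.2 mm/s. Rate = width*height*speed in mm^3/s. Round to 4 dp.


Rate = 0.64 * 0.11 * 36.2 = 2.5485 mm^3/s


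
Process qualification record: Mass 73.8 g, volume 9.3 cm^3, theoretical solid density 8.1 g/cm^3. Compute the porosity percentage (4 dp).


rho_part = 73.8 / 9.3 = 7.93548387 g/cm^3
Porosity = (1 - 7.93548387/8.1)*100 = 2.0311 %


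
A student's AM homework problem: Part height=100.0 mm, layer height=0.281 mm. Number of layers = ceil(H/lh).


Layers = ceil(100.0/0.281) = 356


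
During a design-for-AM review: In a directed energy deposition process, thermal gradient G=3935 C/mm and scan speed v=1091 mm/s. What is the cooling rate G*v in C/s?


CR = 3935 * 1091 = 4293085 C/s


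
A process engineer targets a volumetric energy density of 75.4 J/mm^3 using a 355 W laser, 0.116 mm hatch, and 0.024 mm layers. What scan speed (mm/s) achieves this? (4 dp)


v = 355 / (75.4*0.116*0.024) = 1691.172 mm/s


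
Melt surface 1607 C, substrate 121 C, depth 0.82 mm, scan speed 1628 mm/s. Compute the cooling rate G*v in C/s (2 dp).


G = (1607-121)/0.82 = 1812.19512195 C/mm
CR = 1812.19512195 * 1628 = 2950253.66 C/s


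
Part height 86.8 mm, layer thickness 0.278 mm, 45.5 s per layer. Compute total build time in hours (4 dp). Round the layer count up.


Layers = ceil(86.8/0.278) = 313
t = 313 * 45.5 / 3600 = 3.956 hrs


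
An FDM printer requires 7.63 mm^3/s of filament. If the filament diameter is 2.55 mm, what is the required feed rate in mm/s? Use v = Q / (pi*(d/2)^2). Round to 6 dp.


A = pi*(2.55/2)^2 = 5.107052
v = 7.63 / 5.107052 = 1.494013 mm/s


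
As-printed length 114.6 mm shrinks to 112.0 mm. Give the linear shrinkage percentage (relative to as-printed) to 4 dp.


Shrinkage = ((114.6-112.0)/114.6)*100 = 2.2688 %


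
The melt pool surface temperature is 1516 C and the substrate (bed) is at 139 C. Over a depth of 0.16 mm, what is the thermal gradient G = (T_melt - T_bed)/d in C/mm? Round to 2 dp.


G = (1516-139)/0.16 = 8606.25 C/mm


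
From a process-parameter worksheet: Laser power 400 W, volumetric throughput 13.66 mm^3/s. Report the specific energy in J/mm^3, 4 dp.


SE = 400 / 13.66 = 29.2826 J/mm^3


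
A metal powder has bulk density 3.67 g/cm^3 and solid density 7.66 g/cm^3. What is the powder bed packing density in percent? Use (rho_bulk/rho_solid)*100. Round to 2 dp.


Packing = (3.67/7.66)*100 = 47.91 %


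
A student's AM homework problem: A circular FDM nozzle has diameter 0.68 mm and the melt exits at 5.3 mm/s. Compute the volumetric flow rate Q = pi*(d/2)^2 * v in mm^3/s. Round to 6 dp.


A = pi*(0.68/2)^2 = 0.36316811 mm^2
Q = 0.36316811 * 5.3 = 1.924791 mm^3/s


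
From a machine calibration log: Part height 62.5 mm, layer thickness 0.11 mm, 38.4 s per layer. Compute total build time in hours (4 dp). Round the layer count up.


Layers = ceil(62.5/0.11) = 569
t = 569 * 38.4 / 3600 = 6.0693 hrs


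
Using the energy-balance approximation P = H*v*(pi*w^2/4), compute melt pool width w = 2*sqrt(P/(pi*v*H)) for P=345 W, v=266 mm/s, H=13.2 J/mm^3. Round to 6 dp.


w = 2*sqrt(345/(pi*266*13.2)) = 0.353701 mm


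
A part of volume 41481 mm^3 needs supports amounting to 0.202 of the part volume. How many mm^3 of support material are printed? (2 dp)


V_support = 41481 * 0.202 = 8379.16 mm^3


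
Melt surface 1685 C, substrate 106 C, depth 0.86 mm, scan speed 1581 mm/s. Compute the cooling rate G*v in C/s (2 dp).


G = (1685-106)/0.86 = 1836.04651163 C/mm
CR = 1836.04651163 * 1581 = 2902789.53 C/s


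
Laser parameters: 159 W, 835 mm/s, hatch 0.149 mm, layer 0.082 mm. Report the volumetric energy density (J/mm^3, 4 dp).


E = 159 / (835*0.149*0.082) = 15.5851 J/mm^3


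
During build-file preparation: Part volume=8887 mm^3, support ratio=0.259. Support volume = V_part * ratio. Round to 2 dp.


V_support = 8887 * 0.259 = 2301.73 mm^3


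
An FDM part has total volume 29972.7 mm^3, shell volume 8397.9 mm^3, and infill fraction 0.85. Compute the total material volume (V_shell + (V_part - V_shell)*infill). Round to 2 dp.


V_infill = (29972.7 - 8397.9) * 0.85 = 18338.58
V_total = 8397.9 + 18338.58 = 26736.48 mm^3


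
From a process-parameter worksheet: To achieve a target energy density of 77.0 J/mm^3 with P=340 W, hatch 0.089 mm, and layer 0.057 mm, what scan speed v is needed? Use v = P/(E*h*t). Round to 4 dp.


v = 340 / (77.0*0.089*0.057) = 870.4089 mm/s


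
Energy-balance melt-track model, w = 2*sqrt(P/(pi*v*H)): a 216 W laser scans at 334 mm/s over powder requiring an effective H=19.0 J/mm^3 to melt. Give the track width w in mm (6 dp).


w = 2*sqrt(216/(pi*334*19.0)) = 0.208177 mm


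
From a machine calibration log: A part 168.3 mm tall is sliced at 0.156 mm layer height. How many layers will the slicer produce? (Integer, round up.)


Layers = ceil(168.3/0.156) = 1079


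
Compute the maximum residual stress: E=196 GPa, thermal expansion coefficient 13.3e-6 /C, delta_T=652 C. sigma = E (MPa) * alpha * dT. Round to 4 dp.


sigma = 196*1000 * 13.3e-6 * 652 = 1699.6336 MPa


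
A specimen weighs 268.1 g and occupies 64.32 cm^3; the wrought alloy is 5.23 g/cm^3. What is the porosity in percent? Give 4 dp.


rho_part = 268.1 / 64.32 = 4.16822139 g/cm^3
Porosity = (1 - 4.16822139/5.23)*100 = 20.3017 %


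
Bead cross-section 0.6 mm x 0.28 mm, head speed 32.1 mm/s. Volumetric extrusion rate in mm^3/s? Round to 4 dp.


Rate = 0.6 * 0.28 * 32.1 = 5.3928 mm^3/s


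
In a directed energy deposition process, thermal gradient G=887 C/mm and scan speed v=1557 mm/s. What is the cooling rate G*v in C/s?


CR = 887 * 1557 = 1381059 C/s


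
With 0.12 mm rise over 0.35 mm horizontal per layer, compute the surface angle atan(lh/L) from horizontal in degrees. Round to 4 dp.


angle = atan(0.12/0.35) = 18.9246 degrees


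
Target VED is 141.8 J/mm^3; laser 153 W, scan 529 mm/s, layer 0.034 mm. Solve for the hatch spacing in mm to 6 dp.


h = 153 / (141.8*529*0.034) = 0.05999 mm


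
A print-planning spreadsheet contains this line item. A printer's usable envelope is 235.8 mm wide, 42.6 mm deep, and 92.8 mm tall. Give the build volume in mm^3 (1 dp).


V = 235.8 * 42.6 * 92.8 = 932183.4 mm^3


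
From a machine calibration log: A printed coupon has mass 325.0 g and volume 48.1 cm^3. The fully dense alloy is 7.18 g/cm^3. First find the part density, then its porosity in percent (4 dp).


rho_part = 325.0 / 48.1 = 6.75675676 g/cm^3
Porosity = (1 - 6.75675676/7.18)*100 = 5.8948 %


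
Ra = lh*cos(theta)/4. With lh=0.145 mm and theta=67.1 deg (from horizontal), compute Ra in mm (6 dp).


Ra = 0.145 * cos(67.1) / 4 = 0.014106 mm


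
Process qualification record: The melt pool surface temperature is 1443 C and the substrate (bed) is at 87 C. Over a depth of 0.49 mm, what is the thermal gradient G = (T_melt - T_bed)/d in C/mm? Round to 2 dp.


G = (1443-87)/0.49 = 2767.35 C/mm


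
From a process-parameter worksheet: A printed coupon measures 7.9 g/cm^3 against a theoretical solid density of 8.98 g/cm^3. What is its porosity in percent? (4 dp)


Porosity = (1-7.9/8.98)*100 = 12.0267 %


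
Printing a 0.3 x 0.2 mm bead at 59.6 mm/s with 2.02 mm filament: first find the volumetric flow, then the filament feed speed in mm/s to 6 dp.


Q = 0.3 * 0.2 * 59.6 = 3.576 mm^3/s
A_fil = pi*(2.02/2)^2 = 3.20473867 mm^2
v_feed = 3.576 / 3.20473867 = 1.115848 mm/s


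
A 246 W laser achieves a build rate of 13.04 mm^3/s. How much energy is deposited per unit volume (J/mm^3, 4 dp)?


SE = 246 / 13.04 = 18.865 J/mm^3


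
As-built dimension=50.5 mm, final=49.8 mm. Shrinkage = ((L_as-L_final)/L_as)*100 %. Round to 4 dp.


Shrinkage = ((50.5-49.8)/50.5)*100 = 1.3861 %


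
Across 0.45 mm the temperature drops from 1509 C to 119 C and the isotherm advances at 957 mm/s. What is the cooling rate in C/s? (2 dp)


G = (1509-119)/0.45 = 3088.88888889 C/mm
CR = 3088.88888889 * 957 = 2956066.67 C/s


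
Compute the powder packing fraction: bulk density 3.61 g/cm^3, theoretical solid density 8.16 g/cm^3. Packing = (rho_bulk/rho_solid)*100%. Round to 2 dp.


Packing = (3.61/8.16)*100 = 44.24 %


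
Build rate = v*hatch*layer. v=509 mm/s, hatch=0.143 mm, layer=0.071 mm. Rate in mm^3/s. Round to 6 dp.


Rate = 509 * 0.143 * 0.071 = 5.167877 mm^3/s


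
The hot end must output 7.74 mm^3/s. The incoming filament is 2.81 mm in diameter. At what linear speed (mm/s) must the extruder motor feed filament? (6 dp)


A = pi*(2.81/2)^2 = 6.201582
v = 7.74 / 6.201582 = 1.248069 mm/s


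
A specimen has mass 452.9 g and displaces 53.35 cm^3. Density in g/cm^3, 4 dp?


rho = 452.9 / 53.35 = 8.4892 g/cm^3


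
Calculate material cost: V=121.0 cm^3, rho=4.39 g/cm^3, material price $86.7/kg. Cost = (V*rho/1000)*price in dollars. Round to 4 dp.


Mass = 121.0*4.39/1000 = 0.53119 kg
Cost = 0.53119 * 86.7 = 46.0542 $


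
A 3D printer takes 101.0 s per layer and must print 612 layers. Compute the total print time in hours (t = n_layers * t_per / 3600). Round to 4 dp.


t = 612 * 101.0 / 3600 = 17.17 hrs


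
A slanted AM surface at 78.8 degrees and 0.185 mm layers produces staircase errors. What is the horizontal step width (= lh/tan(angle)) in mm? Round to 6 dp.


step = 0.185 / tan(78.8) = 0.036631 mm


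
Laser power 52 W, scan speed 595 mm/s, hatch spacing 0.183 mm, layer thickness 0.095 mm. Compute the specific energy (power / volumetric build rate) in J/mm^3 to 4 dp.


Build rate = 595 * 0.183 * 0.095 = 10.344075 mm^3/s
SE = 52 / 10.344075 = 5.027 J/mm^3


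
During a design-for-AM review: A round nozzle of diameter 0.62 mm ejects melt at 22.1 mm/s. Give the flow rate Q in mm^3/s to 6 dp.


A = pi*(0.62/2)^2 = 0.30190705 mm^2
Q = 0.30190705 * 22.1 = 6.672146 mm^3/s


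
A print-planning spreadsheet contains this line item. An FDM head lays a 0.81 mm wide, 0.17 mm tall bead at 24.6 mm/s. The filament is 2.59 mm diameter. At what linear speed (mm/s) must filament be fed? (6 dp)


Q = 0.81 * 0.17 * 24.6 = 3.38742 mm^3/s
A_fil = pi*(2.59/2)^2 = 5.26852942 mm^2
v_feed = 3.38742 / 5.26852942 = 0.642954 mm/s


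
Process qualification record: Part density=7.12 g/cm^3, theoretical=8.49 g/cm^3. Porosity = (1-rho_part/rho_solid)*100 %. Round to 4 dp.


Porosity = (1-7.12/8.49)*100 = 16.1366 %


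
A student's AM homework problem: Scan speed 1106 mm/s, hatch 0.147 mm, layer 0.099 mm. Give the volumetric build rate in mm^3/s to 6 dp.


Rate = 1106 * 0.147 * 0.099 = 16.095618 mm^3/s


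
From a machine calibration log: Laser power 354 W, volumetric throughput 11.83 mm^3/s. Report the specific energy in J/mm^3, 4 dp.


SE = 354 / 11.83 = 29.9239 J/mm^3


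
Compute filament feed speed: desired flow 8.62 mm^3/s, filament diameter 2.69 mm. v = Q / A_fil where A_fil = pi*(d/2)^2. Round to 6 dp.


A = pi*(2.69/2)^2 = 5.68322
v = 8.62 / 5.68322 = 1.516746 mm/s


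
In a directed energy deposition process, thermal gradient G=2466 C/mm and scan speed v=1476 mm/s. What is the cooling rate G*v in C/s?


CR = 2466 * 1476 = 3639816 C/s


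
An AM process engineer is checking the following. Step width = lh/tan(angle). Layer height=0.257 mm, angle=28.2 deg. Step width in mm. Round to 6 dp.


step = 0.257 / tan(28.2) = 0.479303 mm


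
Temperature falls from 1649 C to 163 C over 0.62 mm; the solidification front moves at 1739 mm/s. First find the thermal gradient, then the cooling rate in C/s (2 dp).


G = (1649-163)/0.62 = 2396.77419355 C/mm
CR = 2396.77419355 * 1739 = 4167990.32 C/s


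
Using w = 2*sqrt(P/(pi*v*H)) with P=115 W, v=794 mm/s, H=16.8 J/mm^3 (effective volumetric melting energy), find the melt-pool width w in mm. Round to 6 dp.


w = 2*sqrt(115/(pi*794*16.8)) = 0.104771 mm


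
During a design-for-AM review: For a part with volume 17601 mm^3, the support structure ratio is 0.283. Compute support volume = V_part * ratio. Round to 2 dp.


V_support = 17601 * 0.283 = 4981.08 mm^3


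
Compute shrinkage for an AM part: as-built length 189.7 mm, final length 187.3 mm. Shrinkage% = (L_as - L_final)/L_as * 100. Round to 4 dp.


Shrinkage = ((189.7-187.3)/189.7)*100 = 1.2652 %


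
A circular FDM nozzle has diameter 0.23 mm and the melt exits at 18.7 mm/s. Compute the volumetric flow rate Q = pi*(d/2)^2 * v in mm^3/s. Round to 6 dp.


A = pi*(0.23/2)^2 = 0.04154756 mm^2
Q = 0.04154756 * 18.7 = 0.776939 mm^3/s


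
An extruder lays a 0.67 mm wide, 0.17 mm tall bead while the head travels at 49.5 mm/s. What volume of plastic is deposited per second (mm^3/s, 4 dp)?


Rate = 0.67 * 0.17 * 49.5 = 5.6381 mm^3/s


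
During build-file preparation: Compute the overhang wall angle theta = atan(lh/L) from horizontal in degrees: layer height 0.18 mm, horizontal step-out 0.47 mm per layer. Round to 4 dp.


angle = atan(0.18/0.47) = 20.9558 degrees


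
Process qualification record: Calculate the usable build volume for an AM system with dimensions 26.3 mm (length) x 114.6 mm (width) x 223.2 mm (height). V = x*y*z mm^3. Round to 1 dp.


V = 26.3 * 114.6 * 223.2 = 672720.3 mm^3


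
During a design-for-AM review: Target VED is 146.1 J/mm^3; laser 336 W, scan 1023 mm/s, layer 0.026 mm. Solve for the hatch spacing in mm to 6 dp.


h = 336 / (146.1*1023*0.026) = 0.086465 mm


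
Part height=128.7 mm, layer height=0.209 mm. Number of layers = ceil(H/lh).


Layers = ceil(128.7/0.209) = 616


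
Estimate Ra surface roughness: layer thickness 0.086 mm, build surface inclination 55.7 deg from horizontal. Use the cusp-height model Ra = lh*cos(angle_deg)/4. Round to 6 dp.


Ra = 0.086 * cos(55.7) / 4 = 0.012116 mm


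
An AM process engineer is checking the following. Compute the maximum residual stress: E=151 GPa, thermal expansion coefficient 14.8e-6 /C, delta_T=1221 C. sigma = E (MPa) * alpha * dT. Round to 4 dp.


sigma = 151*1000 * 14.8e-6 * 1221 = 2728.6908 MPa


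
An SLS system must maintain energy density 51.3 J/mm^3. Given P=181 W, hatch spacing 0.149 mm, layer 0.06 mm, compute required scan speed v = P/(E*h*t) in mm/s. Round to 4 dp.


v = 181 / (51.3*0.149*0.06) = 394.6605 mm/s


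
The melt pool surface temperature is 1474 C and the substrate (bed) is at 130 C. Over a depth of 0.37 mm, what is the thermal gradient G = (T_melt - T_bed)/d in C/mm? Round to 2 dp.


G = (1474-130)/0.37 = 3632.43 C/mm


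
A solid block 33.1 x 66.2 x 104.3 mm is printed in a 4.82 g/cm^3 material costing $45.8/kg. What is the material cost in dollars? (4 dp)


V = 33.1 * 66.2 * 104.3 = 228544.246 mm^3 = 228.544246 cm^3
Mass = 228.544246 * 4.82 / 1000 = 1.10158327 kg
Cost = 1.10158327 * 45.8 = 50.4525 $


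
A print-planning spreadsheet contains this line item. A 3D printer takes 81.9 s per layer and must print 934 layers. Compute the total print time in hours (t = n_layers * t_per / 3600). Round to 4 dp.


t = 934 * 81.9 / 3600 = 21.2485 hrs


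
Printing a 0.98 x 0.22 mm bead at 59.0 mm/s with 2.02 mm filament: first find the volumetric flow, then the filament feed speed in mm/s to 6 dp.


Q = 0.98 * 0.22 * 59.0 = 12.7204 mm^3/s
A_fil = pi*(2.02/2)^2 = 3.20473867 mm^2
v_feed = 12.7204 / 3.20473867 = 3.969247 mm/s


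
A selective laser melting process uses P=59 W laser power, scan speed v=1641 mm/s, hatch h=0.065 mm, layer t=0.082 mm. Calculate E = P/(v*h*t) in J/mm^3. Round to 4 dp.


E = 59 / (1641*0.065*0.082) = 6.7455 J/mm^3


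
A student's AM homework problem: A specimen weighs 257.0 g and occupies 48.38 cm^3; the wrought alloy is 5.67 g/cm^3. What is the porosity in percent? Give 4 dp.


rho_part = 257.0 / 48.38 = 5.31211244 g/cm^3
Porosity = (1 - 5.31211244/5.67)*100 = 6.3119 %


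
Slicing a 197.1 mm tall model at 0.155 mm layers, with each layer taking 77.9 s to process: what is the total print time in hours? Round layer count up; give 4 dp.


Layers = ceil(197.1/0.155) = 1272
t = 1272 * 77.9 / 3600 = 27.5247 hrs


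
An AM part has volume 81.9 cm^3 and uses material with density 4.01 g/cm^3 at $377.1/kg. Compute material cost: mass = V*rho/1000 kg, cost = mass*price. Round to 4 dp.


Mass = 81.9*4.01/1000 = 0.328419 kg
Cost = 0.328419 * 377.1 = 123.8468 $


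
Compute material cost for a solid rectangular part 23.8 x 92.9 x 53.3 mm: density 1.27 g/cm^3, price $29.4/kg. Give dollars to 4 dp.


V = 23.8 * 92.9 * 53.3 = 117847.366 mm^3 = 117.847366 cm^3
Mass = 117.847366 * 1.27 / 1000 = 0.14966615 kg
Cost = 0.14966615 * 29.4 = 4.4002 $


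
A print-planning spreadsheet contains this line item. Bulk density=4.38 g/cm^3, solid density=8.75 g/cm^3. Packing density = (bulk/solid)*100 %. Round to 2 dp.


Packing = (4.38/8.75)*100 = 50.06 %


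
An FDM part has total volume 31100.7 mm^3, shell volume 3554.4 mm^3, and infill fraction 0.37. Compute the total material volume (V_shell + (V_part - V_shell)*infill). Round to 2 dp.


V_infill = (31100.7 - 3554.4) * 0.37 = 10192.13
V_total = 3554.4 + 10192.13 = 13746.53 mm^3


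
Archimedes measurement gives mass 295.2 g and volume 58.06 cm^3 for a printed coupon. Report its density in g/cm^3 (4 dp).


rho = 295.2 / 58.06 = 5.0844 g/cm^3


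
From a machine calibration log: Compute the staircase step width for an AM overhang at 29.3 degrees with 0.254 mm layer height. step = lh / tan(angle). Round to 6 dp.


step = 0.254 / tan(29.3) = 0.452623 mm


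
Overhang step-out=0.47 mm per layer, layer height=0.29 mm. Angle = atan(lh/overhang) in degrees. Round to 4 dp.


angle = atan(0.29/0.47) = 31.6755 degrees


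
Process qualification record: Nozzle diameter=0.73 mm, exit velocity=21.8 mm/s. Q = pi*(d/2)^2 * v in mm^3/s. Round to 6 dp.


A = pi*(0.73/2)^2 = 0.41853868 mm^2
Q = 0.41853868 * 21.8 = 9.124143 mm^3/s


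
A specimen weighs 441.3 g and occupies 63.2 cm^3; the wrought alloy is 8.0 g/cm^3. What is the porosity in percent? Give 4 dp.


rho_part = 441.3 / 63.2 = 6.98259494 g/cm^3
Porosity = (1 - 6.98259494/8.0)*100 = 12.7176 %


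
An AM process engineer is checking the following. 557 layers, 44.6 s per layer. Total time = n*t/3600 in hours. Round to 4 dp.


t = 557 * 44.6 / 3600 = 6.9006 hrs


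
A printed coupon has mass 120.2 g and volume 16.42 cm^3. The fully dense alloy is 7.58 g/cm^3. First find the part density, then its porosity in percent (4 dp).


rho_part = 120.2 / 16.42 = 7.32034105 g/cm^3
Porosity = (1 - 7.32034105/7.58)*100 = 3.4256 %


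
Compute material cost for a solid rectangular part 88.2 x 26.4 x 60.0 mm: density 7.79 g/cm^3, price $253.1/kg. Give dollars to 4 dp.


V = 88.2 * 26.4 * 60.0 = 139708.8 mm^3 = 139.7088 cm^3
Mass = 139.7088 * 7.79 / 1000 = 1.08833155 kg
Cost = 1.08833155 * 253.1 = 275.4567 $


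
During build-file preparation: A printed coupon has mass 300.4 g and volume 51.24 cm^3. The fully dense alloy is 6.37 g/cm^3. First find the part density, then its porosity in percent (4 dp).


rho_part = 300.4 / 51.24 = 5.86260734 g/cm^3
Porosity = (1 - 5.86260734/6.37)*100 = 7.9653 %


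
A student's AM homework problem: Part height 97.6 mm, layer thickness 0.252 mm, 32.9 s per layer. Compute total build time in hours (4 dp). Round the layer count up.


Layers = ceil(97.6/0.252) = 388
t = 388 * 32.9 / 3600 = 3.5459 hrs


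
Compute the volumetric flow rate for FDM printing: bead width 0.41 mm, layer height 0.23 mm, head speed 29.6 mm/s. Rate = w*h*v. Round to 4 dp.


Rate = 0.41 * 0.23 * 29.6 = 2.7913 mm^3/s


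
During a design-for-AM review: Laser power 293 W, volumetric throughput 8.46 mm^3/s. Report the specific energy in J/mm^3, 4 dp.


SE = 293 / 8.46 = 34.6336 J/mm^3


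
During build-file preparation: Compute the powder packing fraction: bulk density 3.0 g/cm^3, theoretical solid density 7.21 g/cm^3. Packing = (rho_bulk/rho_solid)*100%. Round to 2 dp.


Packing = (3.0/7.21)*100 = 41.61 %


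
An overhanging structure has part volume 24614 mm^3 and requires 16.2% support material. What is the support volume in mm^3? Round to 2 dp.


V_support = 24614 * 0.162 = 3987.47 mm^3


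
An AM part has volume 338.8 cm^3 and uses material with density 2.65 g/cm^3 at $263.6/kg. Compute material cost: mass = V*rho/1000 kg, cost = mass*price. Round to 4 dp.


Mass = 338.8*2.65/1000 = 0.89782 kg
Cost = 0.89782 * 263.6 = 236.6654 $


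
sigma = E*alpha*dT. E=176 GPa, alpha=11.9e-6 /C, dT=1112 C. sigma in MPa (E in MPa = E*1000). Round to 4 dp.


sigma = 176*1000 * 11.9e-6 * 1112 = 2328.9728 MPa


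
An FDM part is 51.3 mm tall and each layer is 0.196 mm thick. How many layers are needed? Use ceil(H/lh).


Layers = ceil(51.3/0.196) = 262


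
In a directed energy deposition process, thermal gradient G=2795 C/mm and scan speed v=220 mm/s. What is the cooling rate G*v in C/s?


CR = 2795 * 220 = 614900 C/s


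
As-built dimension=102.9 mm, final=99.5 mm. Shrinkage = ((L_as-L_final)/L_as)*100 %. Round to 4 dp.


Shrinkage = ((102.9-99.5)/102.9)*100 = 3.3042 %


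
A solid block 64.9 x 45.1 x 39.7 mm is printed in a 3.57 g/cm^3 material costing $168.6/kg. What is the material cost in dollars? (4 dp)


V = 64.9 * 45.1 * 39.7 = 116201.503 mm^3 = 116.201503 cm^3
Mass = 116.201503 * 3.57 / 1000 = 0.41483937 kg
Cost = 0.41483937 * 168.6 = 69.9419 $


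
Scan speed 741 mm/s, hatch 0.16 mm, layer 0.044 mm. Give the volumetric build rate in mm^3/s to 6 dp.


Rate = 741 * 0.16 * 0.044 = 5.21664 mm^3/s


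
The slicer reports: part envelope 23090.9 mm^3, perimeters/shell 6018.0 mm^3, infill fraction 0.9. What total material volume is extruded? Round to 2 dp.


V_infill = (23090.9 - 6018.0) * 0.9 = 15365.61
V_total = 6018.0 + 15365.61 = 21383.61 mm^3


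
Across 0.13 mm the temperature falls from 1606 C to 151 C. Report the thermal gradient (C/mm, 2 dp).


G = (1606-151)/0.13 = 11192.31 C/mm


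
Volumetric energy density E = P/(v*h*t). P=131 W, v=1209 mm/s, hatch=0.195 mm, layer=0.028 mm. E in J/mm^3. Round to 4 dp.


E = 131 / (1209*0.195*0.028) = 19.8451 J/mm^3


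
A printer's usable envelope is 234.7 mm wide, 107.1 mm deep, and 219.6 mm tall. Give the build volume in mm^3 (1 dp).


V = 234.7 * 107.1 * 219.6 = 5519946.9 mm^3


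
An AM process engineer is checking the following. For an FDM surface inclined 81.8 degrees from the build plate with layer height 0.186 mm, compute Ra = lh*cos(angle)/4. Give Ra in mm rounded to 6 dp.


Ra = 0.186 * cos(81.8) / 4 = 0.006632 mm


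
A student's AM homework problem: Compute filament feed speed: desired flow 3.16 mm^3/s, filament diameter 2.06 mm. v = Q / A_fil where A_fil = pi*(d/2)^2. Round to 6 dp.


A = pi*(2.06/2)^2 = 3.332916
v = 3.16 / 3.332916 = 0.948119 mm/s


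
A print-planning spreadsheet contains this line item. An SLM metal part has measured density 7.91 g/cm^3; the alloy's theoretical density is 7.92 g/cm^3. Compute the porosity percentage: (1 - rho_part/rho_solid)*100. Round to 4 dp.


Porosity = (1-7.91/7.92)*100 = 0.1263 %


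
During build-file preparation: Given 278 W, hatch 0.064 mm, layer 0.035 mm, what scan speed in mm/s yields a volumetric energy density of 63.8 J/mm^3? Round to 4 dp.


v = 278 / (63.8*0.064*0.035) = 1945.253 mm/s


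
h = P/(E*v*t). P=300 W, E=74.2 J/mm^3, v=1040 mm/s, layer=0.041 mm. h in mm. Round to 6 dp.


h = 300 / (74.2*1040*0.041) = 0.09482 mm


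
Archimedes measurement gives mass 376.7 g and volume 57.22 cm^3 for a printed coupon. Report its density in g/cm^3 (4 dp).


rho = 376.7 / 57.22 = 6.5834 g/cm^3


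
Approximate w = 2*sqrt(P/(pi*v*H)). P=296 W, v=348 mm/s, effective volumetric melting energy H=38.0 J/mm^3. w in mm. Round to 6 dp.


w = 2*sqrt(296/(pi*348*38.0)) = 0.168818 mm


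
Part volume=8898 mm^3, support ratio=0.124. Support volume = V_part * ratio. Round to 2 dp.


V_support = 8898 * 0.124 = 1103.35 mm^3


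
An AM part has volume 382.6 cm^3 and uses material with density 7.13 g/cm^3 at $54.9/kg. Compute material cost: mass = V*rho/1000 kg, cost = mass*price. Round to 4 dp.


Mass = 382.6*7.13/1000 = 2.727938 kg
Cost = 2.727938 * 54.9 = 149.7638 $


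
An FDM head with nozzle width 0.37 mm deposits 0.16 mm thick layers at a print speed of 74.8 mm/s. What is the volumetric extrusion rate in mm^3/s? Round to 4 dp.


Rate = 0.37 * 0.16 * 74.8 = 4.4282 mm^3/s


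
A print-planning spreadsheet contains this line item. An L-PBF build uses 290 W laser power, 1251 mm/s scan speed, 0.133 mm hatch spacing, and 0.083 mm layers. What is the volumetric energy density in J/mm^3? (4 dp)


E = 290 / (1251*0.133*0.083) = 20.9996 J/mm^3


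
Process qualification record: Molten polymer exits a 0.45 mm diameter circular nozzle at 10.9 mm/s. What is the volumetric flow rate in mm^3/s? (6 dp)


A = pi*(0.45/2)^2 = 0.15904313 mm^2
Q = 0.15904313 * 10.9 = 1.73357 mm^3/s


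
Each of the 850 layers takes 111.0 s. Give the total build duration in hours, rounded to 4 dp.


t = 850 * 111.0 / 3600 = 26.2083 hrs


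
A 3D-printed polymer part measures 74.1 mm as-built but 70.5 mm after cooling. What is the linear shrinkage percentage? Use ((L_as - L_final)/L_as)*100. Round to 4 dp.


Shrinkage = ((74.1-70.5)/74.1)*100 = 4.8583 %


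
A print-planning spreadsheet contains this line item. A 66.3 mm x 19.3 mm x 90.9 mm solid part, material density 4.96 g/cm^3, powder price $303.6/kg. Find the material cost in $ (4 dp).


V = 66.3 * 19.3 * 90.9 = 116314.731 mm^3 = 116.314731 cm^3
Mass = 116.314731 * 4.96 / 1000 = 0.57692107 kg
Cost = 0.57692107 * 303.6 = 175.1532 $


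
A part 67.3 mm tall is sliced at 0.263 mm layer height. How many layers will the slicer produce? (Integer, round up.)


Layers = ceil(67.3/0.263) = 256


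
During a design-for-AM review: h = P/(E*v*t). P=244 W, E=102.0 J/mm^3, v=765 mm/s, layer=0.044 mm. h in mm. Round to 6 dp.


h = 244 / (102.0*765*0.044) = 0.071068 mm


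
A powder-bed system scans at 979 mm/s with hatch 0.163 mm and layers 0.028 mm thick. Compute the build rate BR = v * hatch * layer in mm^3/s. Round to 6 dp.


Rate = 979 * 0.163 * 0.028 = 4.468156 mm^3/s


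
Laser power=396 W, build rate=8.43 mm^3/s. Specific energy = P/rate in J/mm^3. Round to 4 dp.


SE = 396 / 8.43 = 46.9751 J/mm^3


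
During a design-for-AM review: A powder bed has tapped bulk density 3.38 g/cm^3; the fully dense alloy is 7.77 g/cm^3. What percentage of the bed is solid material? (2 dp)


Packing = (3.38/7.77)*100 = 43.5 %


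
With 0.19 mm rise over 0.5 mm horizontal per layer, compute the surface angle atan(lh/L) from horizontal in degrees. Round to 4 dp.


angle = atan(0.19/0.5) = 20.8068 degrees


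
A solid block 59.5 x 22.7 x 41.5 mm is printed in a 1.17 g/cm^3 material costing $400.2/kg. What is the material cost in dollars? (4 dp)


V = 59.5 * 22.7 * 41.5 = 56051.975 mm^3 = 56.051975 cm^3
Mass = 56.051975 * 1.17 / 1000 = 0.06558081 kg
Cost = 0.06558081 * 400.2 = 26.2454 $


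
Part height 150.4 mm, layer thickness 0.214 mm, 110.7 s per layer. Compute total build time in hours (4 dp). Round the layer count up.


Layers = ceil(150.4/0.214) = 703
t = 703 * 110.7 / 3600 = 21.6173 hrs


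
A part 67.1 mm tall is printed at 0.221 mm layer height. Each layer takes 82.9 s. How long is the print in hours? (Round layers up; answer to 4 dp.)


Layers = ceil(67.1/0.221) = 304
t = 304 * 82.9 / 3600 = 7.0004 hrs


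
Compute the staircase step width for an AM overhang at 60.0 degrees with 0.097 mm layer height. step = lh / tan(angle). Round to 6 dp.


step = 0.097 / tan(60.0) = 0.056003 mm


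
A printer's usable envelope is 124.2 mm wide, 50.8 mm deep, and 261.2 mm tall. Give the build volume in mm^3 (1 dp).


V = 124.2 * 50.8 * 261.2 = 1648004.8 mm^3


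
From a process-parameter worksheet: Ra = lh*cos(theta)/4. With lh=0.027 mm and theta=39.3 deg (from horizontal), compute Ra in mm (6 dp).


Ra = 0.027 * cos(39.3) / 4 = 0.005223 mm


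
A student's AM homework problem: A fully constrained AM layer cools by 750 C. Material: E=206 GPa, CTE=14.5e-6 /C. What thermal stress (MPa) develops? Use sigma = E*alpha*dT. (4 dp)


sigma = 206*1000 * 14.5e-6 * 750 = 2240.25 MPa


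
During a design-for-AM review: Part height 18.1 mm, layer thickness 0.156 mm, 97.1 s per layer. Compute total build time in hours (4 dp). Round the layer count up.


Layers = ceil(18.1/0.156) = 117
t = 117 * 97.1 / 3600 = 3.1558 hrs


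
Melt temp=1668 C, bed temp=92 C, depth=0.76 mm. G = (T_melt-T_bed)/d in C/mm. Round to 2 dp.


G = (1668-92)/0.76 = 2073.68 C/mm


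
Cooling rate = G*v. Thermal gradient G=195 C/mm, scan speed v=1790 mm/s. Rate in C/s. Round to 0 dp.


CR = 195 * 1790 = 349050 C/s


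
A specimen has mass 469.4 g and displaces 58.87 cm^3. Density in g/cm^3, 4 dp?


rho = 469.4 / 58.87 = 7.9735 g/cm^3
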